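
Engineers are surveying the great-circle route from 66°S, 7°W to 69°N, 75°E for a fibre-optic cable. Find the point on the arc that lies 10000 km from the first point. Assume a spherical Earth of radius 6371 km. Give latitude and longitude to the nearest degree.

≈ 18°N, 35°E

Write both endpoints as unit vectors p₁, p₂ with components (cos φ cos λ, cos φ sin λ, sin φ).
The central angle between the endpoints is δ = arccos(p₁·p₂) ≈ 2.555 rad (146.4°). The total great-circle distance is δ·R ≈ 2.555 × 6371 ≈ 16275 km, so the target fraction is f = 10000/16275 ≈ 0.614.
Interpolate at f ≈ 0.614 with slerp weights a = sin((1−f)δ)/sin δ ≈ 1.504, b = sin(fδ)/sin δ ≈ 1.805.
p = a·p₁ + b·p₂ ≈ (0.775, 0.550, 0.311); φ = arcsin(p_z) ≈ 18.13°, λ = atan2(p_y, p_x) ≈ 35.39°.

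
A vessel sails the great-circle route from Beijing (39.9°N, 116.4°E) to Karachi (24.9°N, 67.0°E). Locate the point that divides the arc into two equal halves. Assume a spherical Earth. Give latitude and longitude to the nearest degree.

Write both endpoints as unit vectors p₁, p₂ with components (cos φ cos λ, cos φ sin λ, sin φ).
The central angle between the endpoints is δ = arccos(p₁·p₂) ≈ 0.763 rad (43.7°).
Interpolate at f = 1/2 with slerp weights a = sin((1−f)δ)/sin δ ≈ 0.539, b = sin(fδ)/sin δ ≈ 0.539.
p = a·p₁ + b·p₂ ≈ (0.007, 0.820, 0.572); φ = arcsin(p_z) ≈ 34.92°, λ = atan2(p_y, p_x) ≈ 89.50°.

≈ 35°N, 89°E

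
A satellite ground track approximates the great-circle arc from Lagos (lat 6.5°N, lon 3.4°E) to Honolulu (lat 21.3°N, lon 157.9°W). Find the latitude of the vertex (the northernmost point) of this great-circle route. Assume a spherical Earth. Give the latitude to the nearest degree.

The great circle lies in the plane with unit normal n̂ = (p₁ × p₂)/|p₁ × p₂|.
Here n̂_z ≈ -0.540; the vertex latitude is φ_max = arccos|n̂_z| ≈ 57.3°.

≈ 57°N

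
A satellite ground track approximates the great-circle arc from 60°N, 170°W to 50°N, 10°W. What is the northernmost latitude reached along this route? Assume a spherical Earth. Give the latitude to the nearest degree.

The great circle lies in the plane with unit normal n̂ = (p₁ × p₂)/|p₁ × p₂|.
Here n̂_z ≈ +0.118; the vertex latitude is φ_max = arccos|n̂_z| ≈ 83.2°.

≈ 83°N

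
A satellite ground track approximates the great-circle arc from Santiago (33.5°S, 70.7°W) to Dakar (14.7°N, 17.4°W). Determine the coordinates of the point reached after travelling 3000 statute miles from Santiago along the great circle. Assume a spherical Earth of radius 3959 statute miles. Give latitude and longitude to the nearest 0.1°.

≈ (4.4°S, 36.0°W)

Write both endpoints as unit vectors p₁, p₂ with components (cos φ cos λ, cos φ sin λ, sin φ).
The central angle between the endpoints is δ = arccos(p₁·p₂) ≈ 1.222 rad (70.0°). The total great-circle distance is δ·R ≈ 1.222 × 3959 ≈ 4837 mi, so the target fraction is f = 3000/4837 ≈ 0.620.
Interpolate at f ≈ 0.620 with slerp weights a = sin((1−f)δ)/sin δ ≈ 0.476, b = sin(fδ)/sin δ ≈ 0.731.
p = a·p₁ + b·p₂ ≈ (0.806, -0.586, -0.077); φ = arcsin(p_z) ≈ -4.43°, λ = atan2(p_y, p_x) ≈ -36.02°.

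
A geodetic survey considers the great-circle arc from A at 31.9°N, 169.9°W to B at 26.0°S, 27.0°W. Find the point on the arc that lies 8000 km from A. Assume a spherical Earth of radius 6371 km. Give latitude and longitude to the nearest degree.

Write both endpoints as unit vectors p₁, p₂ with components (cos φ cos λ, cos φ sin λ, sin φ).
The central angle between the endpoints is δ = arccos(p₁·p₂) ≈ 2.569 rad (147.2°). The total great-circle distance is δ·R ≈ 2.569 × 6371 ≈ 16364 km, so the target fraction is f = 8000/16364 ≈ 0.489.
Interpolate at f ≈ 0.489 with slerp weights a = sin((1−f)δ)/sin δ ≈ 1.783, b = sin(fδ)/sin δ ≈ 1.754.
p = a·p₁ + b·p₂ ≈ (-0.086, -0.981, 0.174); φ = arcsin(p_z) ≈ 10.00°, λ = atan2(p_y, p_x) ≈ -95.02°.

≈ 10°N, 95°W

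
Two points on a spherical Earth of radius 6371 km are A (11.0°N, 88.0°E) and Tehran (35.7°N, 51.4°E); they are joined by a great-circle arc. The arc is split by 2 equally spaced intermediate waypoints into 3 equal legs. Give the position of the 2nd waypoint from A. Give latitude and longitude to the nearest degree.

From cos δ = sin φ₁ sin φ₂ + cos φ₁ cos φ₂ cos Δλ, the central angle is δ ≈ 0.721 rad (41.3°).
Interpolate at f = 2/3 with slerp weights a = sin((1−f)δ)/sin δ ≈ 0.361, b = sin(fδ)/sin δ ≈ 0.700.
p = a·p₁ + b·p₂ ≈ (0.367, 0.798, 0.478); φ = arcsin(p_z) ≈ 28.52°, λ = atan2(p_y, p_x) ≈ 65.30°.

≈ (29°N, 65°E)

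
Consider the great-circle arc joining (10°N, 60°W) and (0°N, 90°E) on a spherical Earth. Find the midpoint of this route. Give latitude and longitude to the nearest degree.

≈ (19°N, 17°E)

The haversine formula gives a central angle δ ≈ 2.592 rad (148.5°) between the endpoints.
Interpolate at f = 1/2 with slerp weights a = sin((1−f)δ)/sin δ ≈ 1.843, b = sin(fδ)/sin δ ≈ 1.843.
p = a·p₁ + b·p₂ ≈ (0.908, 0.271, 0.320); φ = arcsin(p_z) ≈ 18.67°, λ = atan2(p_y, p_x) ≈ 16.64°.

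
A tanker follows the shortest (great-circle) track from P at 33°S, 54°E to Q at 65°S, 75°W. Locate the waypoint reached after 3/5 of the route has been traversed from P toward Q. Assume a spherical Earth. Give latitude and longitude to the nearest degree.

≈ 70°S, 9°E

Write both endpoints as unit vectors p₁, p₂ with components (cos φ cos λ, cos φ sin λ, sin φ).
The central angle between the endpoints is δ = arccos(p₁·p₂) ≈ 1.297 rad (74.3°).
Interpolate at f = 3/5 with slerp weights a = sin((1−f)δ)/sin δ ≈ 0.515, b = sin(fδ)/sin δ ≈ 0.729.
p = a·p₁ + b·p₂ ≈ (0.334, 0.052, -0.941); φ = arcsin(p_z) ≈ -70.27°, λ = atan2(p_y, p_x) ≈ 8.82°.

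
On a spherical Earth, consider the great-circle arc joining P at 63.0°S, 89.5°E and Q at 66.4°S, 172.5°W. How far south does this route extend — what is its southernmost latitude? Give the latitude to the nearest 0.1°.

≈ 72.9°S

The great circle lies in the plane with unit normal n̂ = (p₁ × p₂)/|p₁ × p₂|.
Here n̂_z ≈ +0.294; the vertex latitude is φ_max = arccos|n̂_z| ≈ 72.9°.
Check via Clairaut: cos φ_max = |cos φ₁| · sin C = cos(63.0°)·sin(139.6°) ≈ 0.294, again giving ≈ 72.9°.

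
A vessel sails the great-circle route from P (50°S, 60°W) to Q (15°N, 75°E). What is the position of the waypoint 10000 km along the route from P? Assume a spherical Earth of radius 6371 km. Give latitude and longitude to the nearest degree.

≈ (17°S, 52°E)

Convert each endpoint to a unit vector on the sphere (x = cos φ cos λ, y = cos φ sin λ, z = sin φ).
The central angle between the endpoints is δ = arccos(p₁·p₂) ≈ 2.262 rad (129.6°). The total great-circle distance is δ·R ≈ 2.262 × 6371 ≈ 14410 km, so the target fraction is f = 10000/14410 ≈ 0.694.
Interpolate at f ≈ 0.694 with slerp weights a = sin((1−f)δ)/sin δ ≈ 0.828, b = sin(fδ)/sin δ ≈ 1.298.
p = a·p₁ + b·p₂ ≈ (0.591, 0.750, -0.299); φ = arcsin(p_z) ≈ -17.37°, λ = atan2(p_y, p_x) ≈ 51.77°.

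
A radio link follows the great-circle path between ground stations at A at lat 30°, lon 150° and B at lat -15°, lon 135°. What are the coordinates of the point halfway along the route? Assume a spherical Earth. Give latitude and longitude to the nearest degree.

≈ lat 8°, lon 142°

Convert each endpoint to a unit vector on the sphere (x = cos φ cos λ, y = cos φ sin λ, z = sin φ).
The central angle between the endpoints is δ = arccos(p₁·p₂) ≈ 0.825 rad (47.3°).
Interpolate at f = 1/2 with slerp weights a = sin((1−f)δ)/sin δ ≈ 0.546, b = sin(fδ)/sin δ ≈ 0.546.
p = a·p₁ + b·p₂ ≈ (-0.782, 0.609, 0.132); φ = arcsin(p_z) ≈ 7.56°, λ = atan2(p_y, p_x) ≈ 142.09°.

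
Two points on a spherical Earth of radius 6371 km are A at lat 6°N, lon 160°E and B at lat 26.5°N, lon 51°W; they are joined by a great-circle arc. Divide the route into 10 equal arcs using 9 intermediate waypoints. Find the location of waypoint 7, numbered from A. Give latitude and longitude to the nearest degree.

From cos δ = sin φ₁ sin φ₂ + cos φ₁ cos φ₂ cos Δλ, the central angle is δ ≈ 2.369 rad (135.7°).
Interpolate at f = 7/10 with slerp weights a = sin((1−f)δ)/sin δ ≈ 0.935, b = sin(fδ)/sin δ ≈ 1.428.
p = a·p₁ + b·p₂ ≈ (-0.070, -0.675, 0.735); φ = arcsin(p_z) ≈ 47.28°, λ = atan2(p_y, p_x) ≈ -95.90°.

≈ lat 47°N, lon 96°W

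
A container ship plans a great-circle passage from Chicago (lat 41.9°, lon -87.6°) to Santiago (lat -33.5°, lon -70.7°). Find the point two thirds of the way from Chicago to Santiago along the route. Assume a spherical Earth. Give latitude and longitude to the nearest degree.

≈ lat -8°, lon -76°

The haversine formula gives a central angle δ ≈ 1.344 rad (77.0°) between the endpoints.
Interpolate at f = 2/3 with slerp weights a = sin((1−f)δ)/sin δ ≈ 0.444, b = sin(fδ)/sin δ ≈ 0.801.
p = a·p₁ + b·p₂ ≈ (0.235, -0.961, -0.145); φ = arcsin(p_z) ≈ -8.36°, λ = atan2(p_y, p_x) ≈ -76.28°.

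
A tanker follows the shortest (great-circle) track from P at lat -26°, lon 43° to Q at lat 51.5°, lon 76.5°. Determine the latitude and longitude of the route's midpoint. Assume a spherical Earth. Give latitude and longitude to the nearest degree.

The haversine formula gives a central angle δ ≈ 1.447 rad (82.9°) between the endpoints.
Interpolate at f = 1/2 with slerp weights a = sin((1−f)δ)/sin δ ≈ 0.667, b = sin(fδ)/sin δ ≈ 0.667.
p = a·p₁ + b·p₂ ≈ (0.535, 0.813, 0.230); φ = arcsin(p_z) ≈ 13.28°, λ = atan2(p_y, p_x) ≈ 56.62°.

≈ lat 13°, lon 57°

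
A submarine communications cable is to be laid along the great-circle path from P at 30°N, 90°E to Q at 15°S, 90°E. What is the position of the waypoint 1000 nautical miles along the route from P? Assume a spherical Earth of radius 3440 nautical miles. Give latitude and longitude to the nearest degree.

≈ 13°N, 90°E

Convert each endpoint to a unit vector on the sphere (x = cos φ cos λ, y = cos φ sin λ, z = sin φ).
The central angle between the endpoints is δ = arccos(p₁·p₂) ≈ 0.785 rad (45.0°). The total great-circle distance is δ·R ≈ 0.785 × 3440 ≈ 2702 nmi, so the target fraction is f = 1000/2702 ≈ 0.370.
Interpolate at f ≈ 0.370 with slerp weights a = sin((1−f)δ)/sin δ ≈ 0.671, b = sin(fδ)/sin δ ≈ 0.405.
p = a·p₁ + b·p₂ ≈ (0.000, 0.973, 0.231); φ = arcsin(p_z) ≈ 13.34°, λ = atan2(p_y, p_x) ≈ 90.00°.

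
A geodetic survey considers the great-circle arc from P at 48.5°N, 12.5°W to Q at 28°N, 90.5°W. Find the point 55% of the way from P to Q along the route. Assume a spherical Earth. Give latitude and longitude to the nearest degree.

≈ 44°N, 62°W

Convert each endpoint to a unit vector on the sphere (x = cos φ cos λ, y = cos φ sin λ, z = sin φ).
The central angle between the endpoints is δ = arccos(p₁·p₂) ≈ 1.078 rad (61.8°).
Interpolate at f = 0.55 with slerp weights a = sin((1−f)δ)/sin δ ≈ 0.529, b = sin(fδ)/sin δ ≈ 0.634.
p = a·p₁ + b·p₂ ≈ (0.337, -0.636, 0.694); φ = arcsin(p_z) ≈ 43.96°, λ = atan2(p_y, p_x) ≈ -62.04°.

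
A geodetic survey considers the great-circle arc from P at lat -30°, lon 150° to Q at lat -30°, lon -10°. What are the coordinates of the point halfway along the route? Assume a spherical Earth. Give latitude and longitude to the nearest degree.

From cos δ = sin φ₁ sin φ₂ + cos φ₁ cos φ₂ cos Δλ, the central angle is δ ≈ 2.043 rad (117.1°).
Interpolate at f = 1/2 with slerp weights a = sin((1−f)δ)/sin δ ≈ 0.958, b = sin(fδ)/sin δ ≈ 0.958.
p = a·p₁ + b·p₂ ≈ (0.099, 0.271, -0.958); φ = arcsin(p_z) ≈ -73.26°, λ = atan2(p_y, p_x) ≈ 70.00°.

≈ lat -73°, lon 70°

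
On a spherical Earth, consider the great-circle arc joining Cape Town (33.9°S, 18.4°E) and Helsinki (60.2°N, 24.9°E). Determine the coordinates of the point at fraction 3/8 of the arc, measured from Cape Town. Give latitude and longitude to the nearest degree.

The haversine formula gives a central angle δ ≈ 1.645 rad (94.3°) between the endpoints.
Interpolate at f = 3/8 with slerp weights a = sin((1−f)δ)/sin δ ≈ 0.859, b = sin(fδ)/sin δ ≈ 0.580.
p = a·p₁ + b·p₂ ≈ (0.938, 0.346, 0.024); φ = arcsin(p_z) ≈ 1.40°, λ = atan2(p_y, p_x) ≈ 20.27°.

≈ 1°N, 20°E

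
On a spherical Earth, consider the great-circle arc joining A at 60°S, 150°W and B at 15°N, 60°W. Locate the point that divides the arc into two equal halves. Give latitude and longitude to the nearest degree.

≈ 29°S, 87°W

Write both endpoints as unit vectors p₁, p₂ with components (cos φ cos λ, cos φ sin λ, sin φ).
The central angle between the endpoints is δ = arccos(p₁·p₂) ≈ 1.797 rad (103.0°).
Interpolate at f = 1/2 with slerp weights a = sin((1−f)δ)/sin δ ≈ 0.803, b = sin(fδ)/sin δ ≈ 0.803.
p = a·p₁ + b·p₂ ≈ (0.040, -0.872, -0.487); φ = arcsin(p_z) ≈ -29.17°, λ = atan2(p_y, p_x) ≈ -87.37°.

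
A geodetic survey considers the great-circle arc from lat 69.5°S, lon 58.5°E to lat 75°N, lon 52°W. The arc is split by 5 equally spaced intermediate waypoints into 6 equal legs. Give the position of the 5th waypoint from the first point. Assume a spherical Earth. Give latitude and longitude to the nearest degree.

≈ lat 55°N, lon 5°W

Convert each endpoint to a unit vector on the sphere (x = cos φ cos λ, y = cos φ sin λ, z = sin φ).
The central angle between the endpoints is δ = arccos(p₁·p₂) ≈ 2.783 rad (159.5°).
Interpolate at f = 5/6 with slerp weights a = sin((1−f)δ)/sin δ ≈ 1.276, b = sin(fδ)/sin δ ≈ 2.089.
p = a·p₁ + b·p₂ ≈ (0.566, -0.045, 0.823); φ = arcsin(p_z) ≈ 55.38°, λ = atan2(p_y, p_x) ≈ -4.55°.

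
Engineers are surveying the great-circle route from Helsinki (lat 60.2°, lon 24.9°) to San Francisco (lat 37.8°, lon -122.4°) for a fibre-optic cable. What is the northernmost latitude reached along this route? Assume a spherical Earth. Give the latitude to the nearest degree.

≈ 77°

The great circle lies in the plane with unit normal n̂ = (p₁ × p₂)/|p₁ × p₂|.
Here n̂_z ≈ -0.217; the vertex latitude is φ_max = arccos|n̂_z| ≈ 77.5°.
Check via Clairaut: cos φ_max = |cos φ₁| · sin C = cos(60.2°)·sin(25.8°) ≈ 0.217, again giving ≈ 77.5°.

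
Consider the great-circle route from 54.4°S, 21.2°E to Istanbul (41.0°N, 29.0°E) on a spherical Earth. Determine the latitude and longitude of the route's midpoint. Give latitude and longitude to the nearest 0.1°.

Convert each endpoint to a unit vector on the sphere (x = cos φ cos λ, y = cos φ sin λ, z = sin φ).
The central angle between the endpoints is δ = arccos(p₁·p₂) ≈ 1.669 rad (95.6°).
Interpolate at f = 1/2 with slerp weights a = sin((1−f)δ)/sin δ ≈ 0.745, b = sin(fδ)/sin δ ≈ 0.745.
p = a·p₁ + b·p₂ ≈ (0.896, 0.429, -0.117); φ = arcsin(p_z) ≈ -6.72°, λ = atan2(p_y, p_x) ≈ 25.60°.

≈ 6.7°S, 25.6°E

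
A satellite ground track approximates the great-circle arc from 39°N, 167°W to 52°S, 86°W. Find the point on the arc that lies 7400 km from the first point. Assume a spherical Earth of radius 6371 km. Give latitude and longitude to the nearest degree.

≈ 16°S, 127°W

Convert each endpoint to a unit vector on the sphere (x = cos φ cos λ, y = cos φ sin λ, z = sin φ).
The central angle between the endpoints is δ = arccos(p₁·p₂) ≈ 2.005 rad (114.9°). The total great-circle distance is δ·R ≈ 2.005 × 6371 ≈ 12776 km, so the target fraction is f = 7400/12776 ≈ 0.579.
Interpolate at f ≈ 0.579 with slerp weights a = sin((1−f)δ)/sin δ ≈ 0.824, b = sin(fδ)/sin δ ≈ 1.011.
p = a·p₁ + b·p₂ ≈ (-0.580, -0.765, -0.279); φ = arcsin(p_z) ≈ -16.17°, λ = atan2(p_y, p_x) ≈ -127.18°.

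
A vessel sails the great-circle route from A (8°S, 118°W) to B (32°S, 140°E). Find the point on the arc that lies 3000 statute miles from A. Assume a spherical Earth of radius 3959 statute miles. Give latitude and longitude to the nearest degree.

≈ (28°S, 159°W)

From cos δ = sin φ₁ sin φ₂ + cos φ₁ cos φ₂ cos Δλ, the central angle is δ ≈ 1.672 rad (95.8°). The total great-circle distance is δ·R ≈ 1.672 × 3959 ≈ 6619 mi, so the target fraction is f = 3000/6619 ≈ 0.453.
Interpolate at f ≈ 0.453 with slerp weights a = sin((1−f)δ)/sin δ ≈ 0.796, b = sin(fδ)/sin δ ≈ 0.691.
p = a·p₁ + b·p₂ ≈ (-0.819, -0.319, -0.477); φ = arcsin(p_z) ≈ -28.48°, λ = atan2(p_y, p_x) ≈ -158.69°.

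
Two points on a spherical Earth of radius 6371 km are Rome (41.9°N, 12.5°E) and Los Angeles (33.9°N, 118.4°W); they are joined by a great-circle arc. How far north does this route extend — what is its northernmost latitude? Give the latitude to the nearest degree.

≈ 62°N

The great circle lies in the plane with unit normal n̂ = (p₁ × p₂)/|p₁ × p₂|.
Here n̂_z ≈ -0.467; the vertex latitude is φ_max = arccos|n̂_z| ≈ 62.1°.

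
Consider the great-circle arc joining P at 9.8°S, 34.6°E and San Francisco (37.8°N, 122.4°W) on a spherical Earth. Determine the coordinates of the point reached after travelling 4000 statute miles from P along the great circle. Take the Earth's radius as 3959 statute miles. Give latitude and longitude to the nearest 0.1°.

≈ 37.7°N, 0.8°W

Write both endpoints as unit vectors p₁, p₂ with components (cos φ cos λ, cos φ sin λ, sin φ).
The central angle between the endpoints is δ = arccos(p₁·p₂) ≈ 2.534 rad (145.2°). The total great-circle distance is δ·R ≈ 2.534 × 3959 ≈ 10032 mi, so the target fraction is f = 4000/10032 ≈ 0.399.
Interpolate at f ≈ 0.399 with slerp weights a = sin((1−f)δ)/sin δ ≈ 1.750, b = sin(fδ)/sin δ ≈ 1.484.
p = a·p₁ + b·p₂ ≈ (0.791, -0.011, 0.612); φ = arcsin(p_z) ≈ 37.70°, λ = atan2(p_y, p_x) ≈ -0.78°.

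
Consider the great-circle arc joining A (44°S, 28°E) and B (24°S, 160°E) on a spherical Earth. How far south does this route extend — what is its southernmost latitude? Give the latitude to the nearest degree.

The great circle lies in the plane with unit normal n̂ = (p₁ × p₂)/|p₁ × p₂|.
Here n̂_z ≈ +0.495; the vertex latitude is φ_max = arccos|n̂_z| ≈ 60.4°.
Check via Clairaut: cos φ_max = |cos φ₁| · sin C = cos(44.0°)·sin(136.6°) ≈ 0.495, again giving ≈ 60.4°.

≈ 60°S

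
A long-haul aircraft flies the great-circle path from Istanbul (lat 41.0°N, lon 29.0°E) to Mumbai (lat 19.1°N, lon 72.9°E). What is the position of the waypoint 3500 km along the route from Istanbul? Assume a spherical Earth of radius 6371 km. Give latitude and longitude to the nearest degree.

From cos δ = sin φ₁ sin φ₂ + cos φ₁ cos φ₂ cos Δλ, the central angle is δ ≈ 0.755 rad (43.2°). The total great-circle distance is δ·R ≈ 0.755 × 6371 ≈ 4808 km, so the target fraction is f = 3500/4808 ≈ 0.728.
Interpolate at f ≈ 0.728 with slerp weights a = sin((1−f)δ)/sin δ ≈ 0.298, b = sin(fδ)/sin δ ≈ 0.762.
p = a·p₁ + b·p₂ ≈ (0.408, 0.797, 0.445); φ = arcsin(p_z) ≈ 26.40°, λ = atan2(p_y, p_x) ≈ 62.89°.

≈ lat 26°N, lon 63°E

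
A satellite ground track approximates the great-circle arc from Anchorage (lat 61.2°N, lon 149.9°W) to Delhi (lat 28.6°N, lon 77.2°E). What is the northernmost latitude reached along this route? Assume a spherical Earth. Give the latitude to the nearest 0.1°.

≈ 71.8°N

The great circle lies in the plane with unit normal n̂ = (p₁ × p₂)/|p₁ × p₂|.
Here n̂_z ≈ -0.313; the vertex latitude is φ_max = arccos|n̂_z| ≈ 71.8°.
Check via Clairaut: cos φ_max = |cos φ₁| · sin C = cos(61.2°)·sin(40.5°) ≈ 0.313, again giving ≈ 71.8°.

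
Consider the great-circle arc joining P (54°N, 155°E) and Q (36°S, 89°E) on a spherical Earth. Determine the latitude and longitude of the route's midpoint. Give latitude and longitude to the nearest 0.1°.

Convert each endpoint to a unit vector on the sphere (x = cos φ cos λ, y = cos φ sin λ, z = sin φ).
The central angle between the endpoints is δ = arccos(p₁·p₂) ≈ 1.857 rad (106.4°).
Interpolate at f = 1/2 with slerp weights a = sin((1−f)δ)/sin δ ≈ 0.835, b = sin(fδ)/sin δ ≈ 0.835.
p = a·p₁ + b·p₂ ≈ (-0.433, 0.882, 0.185); φ = arcsin(p_z) ≈ 10.64°, λ = atan2(p_y, p_x) ≈ 116.13°.

≈ (10.6°N, 116.1°E)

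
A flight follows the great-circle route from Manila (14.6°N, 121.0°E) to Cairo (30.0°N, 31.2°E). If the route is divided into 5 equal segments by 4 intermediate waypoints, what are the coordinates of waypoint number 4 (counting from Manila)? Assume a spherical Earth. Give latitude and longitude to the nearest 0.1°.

Write both endpoints as unit vectors p₁, p₂ with components (cos φ cos λ, cos φ sin λ, sin φ).
The central angle between the endpoints is δ = arccos(p₁·p₂) ≈ 1.441 rad (82.6°).
Interpolate at f = 4/5 with slerp weights a = sin((1−f)δ)/sin δ ≈ 0.287, b = sin(fδ)/sin δ ≈ 0.922.
p = a·p₁ + b·p₂ ≈ (0.540, 0.651, 0.533); φ = arcsin(p_z) ≈ 32.22°, λ = atan2(p_y, p_x) ≈ 50.34°.

≈ 32.2°N, 50.3°E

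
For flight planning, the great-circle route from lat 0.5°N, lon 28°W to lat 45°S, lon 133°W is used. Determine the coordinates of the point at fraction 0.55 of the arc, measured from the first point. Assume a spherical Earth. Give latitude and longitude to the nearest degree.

≈ lat 36°S, lon 73°W

Convert each endpoint to a unit vector on the sphere (x = cos φ cos λ, y = cos φ sin λ, z = sin φ).
The central angle between the endpoints is δ = arccos(p₁·p₂) ≈ 1.761 rad (100.9°).
Interpolate at f = 0.55 with slerp weights a = sin((1−f)δ)/sin δ ≈ 0.725, b = sin(fδ)/sin δ ≈ 0.839.
p = a·p₁ + b·p₂ ≈ (0.236, -0.774, -0.587); φ = arcsin(p_z) ≈ -35.95°, λ = atan2(p_y, p_x) ≈ -73.08°.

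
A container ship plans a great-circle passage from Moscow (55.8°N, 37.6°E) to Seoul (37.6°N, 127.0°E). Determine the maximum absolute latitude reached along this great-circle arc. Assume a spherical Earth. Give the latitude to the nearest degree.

The great circle lies in the plane with unit normal n̂ = (p₁ × p₂)/|p₁ × p₂|.
Here n̂_z ≈ +0.517; the vertex latitude is φ_max = arccos|n̂_z| ≈ 58.8°.

≈ 59°N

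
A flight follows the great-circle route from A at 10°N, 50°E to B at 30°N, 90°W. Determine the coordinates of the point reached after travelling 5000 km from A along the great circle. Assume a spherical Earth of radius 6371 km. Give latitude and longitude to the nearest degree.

≈ 39°N, 12°E

The haversine formula gives a central angle δ ≈ 2.173 rad (124.5°) between the endpoints. The total great-circle distance is δ·R ≈ 2.173 × 6371 ≈ 13845 km, so the target fraction is f = 5000/13845 ≈ 0.361.
Interpolate at f ≈ 0.361 with slerp weights a = sin((1−f)δ)/sin δ ≈ 1.193, b = sin(fδ)/sin δ ≈ 0.858.
p = a·p₁ + b·p₂ ≈ (0.755, 0.158, 0.636); φ = arcsin(p_z) ≈ 39.49°, λ = atan2(p_y, p_x) ≈ 11.78°.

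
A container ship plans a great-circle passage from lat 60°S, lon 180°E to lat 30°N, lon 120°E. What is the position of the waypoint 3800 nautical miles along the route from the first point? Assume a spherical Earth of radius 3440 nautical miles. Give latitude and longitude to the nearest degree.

Convert each endpoint to a unit vector on the sphere (x = cos φ cos λ, y = cos φ sin λ, z = sin φ).
The central angle between the endpoints is δ = arccos(p₁·p₂) ≈ 1.789 rad (102.5°). The total great-circle distance is δ·R ≈ 1.789 × 3440 ≈ 6154 nmi, so the target fraction is f = 3800/6154 ≈ 0.617.
Interpolate at f ≈ 0.617 with slerp weights a = sin((1−f)δ)/sin δ ≈ 0.648, b = sin(fδ)/sin δ ≈ 0.915.
p = a·p₁ + b·p₂ ≈ (-0.720, 0.686, -0.103); φ = arcsin(p_z) ≈ -5.93°, λ = atan2(p_y, p_x) ≈ 136.37°.

≈ lat 6°S, lon 136°E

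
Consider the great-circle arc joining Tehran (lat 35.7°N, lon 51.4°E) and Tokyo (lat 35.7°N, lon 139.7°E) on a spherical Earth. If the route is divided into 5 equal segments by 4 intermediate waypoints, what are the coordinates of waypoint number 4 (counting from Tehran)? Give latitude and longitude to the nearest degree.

Convert each endpoint to a unit vector on the sphere (x = cos φ cos λ, y = cos φ sin λ, z = sin φ).
The central angle between the endpoints is δ = arccos(p₁·p₂) ≈ 1.202 rad (68.9°).
Interpolate at f = 4/5 with slerp weights a = sin((1−f)δ)/sin δ ≈ 0.255, b = sin(fδ)/sin δ ≈ 0.879.
p = a·p₁ + b·p₂ ≈ (-0.415, 0.624, 0.662); φ = arcsin(p_z) ≈ 41.46°, λ = atan2(p_y, p_x) ≈ 123.65°.

≈ lat 41°N, lon 124°E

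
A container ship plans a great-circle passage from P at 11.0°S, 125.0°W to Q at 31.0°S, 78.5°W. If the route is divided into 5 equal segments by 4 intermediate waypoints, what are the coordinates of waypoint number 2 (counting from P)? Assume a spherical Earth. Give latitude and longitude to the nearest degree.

From cos δ = sin φ₁ sin φ₂ + cos φ₁ cos φ₂ cos Δλ, the central angle is δ ≈ 0.826 rad (47.4°).
Interpolate at f = 2/5 with slerp weights a = sin((1−f)δ)/sin δ ≈ 0.647, b = sin(fδ)/sin δ ≈ 0.441.
p = a·p₁ + b·p₂ ≈ (-0.289, -0.891, -0.351); φ = arcsin(p_z) ≈ -20.53°, λ = atan2(p_y, p_x) ≈ -107.96°.

≈ 21°S, 108°W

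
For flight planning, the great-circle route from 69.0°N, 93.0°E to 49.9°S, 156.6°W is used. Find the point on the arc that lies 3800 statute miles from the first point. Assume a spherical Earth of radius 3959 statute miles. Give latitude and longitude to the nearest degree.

Convert each endpoint to a unit vector on the sphere (x = cos φ cos λ, y = cos φ sin λ, z = sin φ).
The central angle between the endpoints is δ = arccos(p₁·p₂) ≈ 2.489 rad (142.6°). The total great-circle distance is δ·R ≈ 2.489 × 3959 ≈ 9854 mi, so the target fraction is f = 3800/9854 ≈ 0.386.
Interpolate at f ≈ 0.386 with slerp weights a = sin((1−f)δ)/sin δ ≈ 1.646, b = sin(fδ)/sin δ ≈ 1.349.
p = a·p₁ + b·p₂ ≈ (-0.828, 0.244, 0.504); φ = arcsin(p_z) ≈ 30.29°, λ = atan2(p_y, p_x) ≈ 163.60°.

≈ 30°N, 164°E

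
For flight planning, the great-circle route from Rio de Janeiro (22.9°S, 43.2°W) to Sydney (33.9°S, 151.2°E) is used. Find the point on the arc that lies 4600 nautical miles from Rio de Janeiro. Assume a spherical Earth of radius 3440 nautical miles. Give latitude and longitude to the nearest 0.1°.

≈ (73.6°S, 166.4°W)

Convert each endpoint to a unit vector on the sphere (x = cos φ cos λ, y = cos φ sin λ, z = sin φ).
The central angle between the endpoints is δ = arccos(p₁·p₂) ≈ 2.122 rad (121.6°). The total great-circle distance is δ·R ≈ 2.122 × 3440 ≈ 7299 nmi, so the target fraction is f = 4600/7299 ≈ 0.630.
Interpolate at f ≈ 0.630 with slerp weights a = sin((1−f)δ)/sin δ ≈ 0.829, b = sin(fδ)/sin δ ≈ 1.142.
p = a·p₁ + b·p₂ ≈ (-0.274, -0.066, -0.960); φ = arcsin(p_z) ≈ -73.65°, λ = atan2(p_y, p_x) ≈ -166.37°.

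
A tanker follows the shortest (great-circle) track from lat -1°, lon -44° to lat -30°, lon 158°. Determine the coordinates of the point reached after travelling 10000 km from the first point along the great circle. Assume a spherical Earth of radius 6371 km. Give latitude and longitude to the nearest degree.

≈ lat -58°, lon -135°

Convert each endpoint to a unit vector on the sphere (x = cos φ cos λ, y = cos φ sin λ, z = sin φ).
The central angle between the endpoints is δ = arccos(p₁·p₂) ≈ 2.488 rad (142.6°). The total great-circle distance is δ·R ≈ 2.488 × 6371 ≈ 15853 km, so the target fraction is f = 10000/15853 ≈ 0.631.
Interpolate at f ≈ 0.631 with slerp weights a = sin((1−f)δ)/sin δ ≈ 1.308, b = sin(fδ)/sin δ ≈ 1.645.
p = a·p₁ + b·p₂ ≈ (-0.381, -0.375, -0.846); φ = arcsin(p_z) ≈ -57.73°, λ = atan2(p_y, p_x) ≈ -135.46°.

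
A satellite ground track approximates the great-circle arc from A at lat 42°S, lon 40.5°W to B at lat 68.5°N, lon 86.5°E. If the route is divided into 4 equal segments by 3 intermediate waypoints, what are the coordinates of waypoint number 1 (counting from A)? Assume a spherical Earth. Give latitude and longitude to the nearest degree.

≈ lat 10°S, lon 24°W

Write both endpoints as unit vectors p₁, p₂ with components (cos φ cos λ, cos φ sin λ, sin φ).
The central angle between the endpoints is δ = arccos(p₁·p₂) ≈ 2.476 rad (141.9°).
Interpolate at f = 1/4 with slerp weights a = sin((1−f)δ)/sin δ ≈ 1.553, b = sin(fδ)/sin δ ≈ 0.939.
p = a·p₁ + b·p₂ ≈ (0.899, -0.406, -0.165); φ = arcsin(p_z) ≈ -9.52°, λ = atan2(p_y, p_x) ≈ -24.31°.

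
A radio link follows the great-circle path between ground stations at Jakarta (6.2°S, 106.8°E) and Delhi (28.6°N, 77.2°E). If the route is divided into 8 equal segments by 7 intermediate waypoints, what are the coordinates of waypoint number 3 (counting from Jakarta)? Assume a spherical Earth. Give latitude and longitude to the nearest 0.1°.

≈ 7.2°N, 96.5°E

From cos δ = sin φ₁ sin φ₂ + cos φ₁ cos φ₂ cos Δλ, the central angle is δ ≈ 0.785 rad (45.0°).
Interpolate at f = 3/8 with slerp weights a = sin((1−f)δ)/sin δ ≈ 0.667, b = sin(fδ)/sin δ ≈ 0.411.
p = a·p₁ + b·p₂ ≈ (-0.112, 0.986, 0.125); φ = arcsin(p_z) ≈ 7.15°, λ = atan2(p_y, p_x) ≈ 96.46°.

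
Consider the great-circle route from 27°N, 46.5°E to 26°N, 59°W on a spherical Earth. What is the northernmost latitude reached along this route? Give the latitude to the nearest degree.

The great circle lies in the plane with unit normal n̂ = (p₁ × p₂)/|p₁ × p₂|.
Here n̂_z ≈ -0.772; the vertex latitude is φ_max = arccos|n̂_z| ≈ 39.5°.
Check via Clairaut: cos φ_max = |cos φ₁| · sin C = cos(27.0°)·sin(60.0°) ≈ 0.772, again giving ≈ 39.5°.

≈ 39°N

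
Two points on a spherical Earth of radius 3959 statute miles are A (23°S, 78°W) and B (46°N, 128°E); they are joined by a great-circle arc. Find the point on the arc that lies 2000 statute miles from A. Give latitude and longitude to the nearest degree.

Convert each endpoint to a unit vector on the sphere (x = cos φ cos λ, y = cos φ sin λ, z = sin φ).
The central angle between the endpoints is δ = arccos(p₁·p₂) ≈ 2.598 rad (148.8°). The total great-circle distance is δ·R ≈ 2.598 × 3959 ≈ 10285 mi, so the target fraction is f = 2000/10285 ≈ 0.194.
Interpolate at f ≈ 0.194 with slerp weights a = sin((1−f)δ)/sin δ ≈ 1.676, b = sin(fδ)/sin δ ≈ 0.936.
p = a·p₁ + b·p₂ ≈ (-0.079, -0.997, 0.018); φ = arcsin(p_z) ≈ 1.04°, λ = atan2(p_y, p_x) ≈ -94.55°.

≈ (1°N, 95°W)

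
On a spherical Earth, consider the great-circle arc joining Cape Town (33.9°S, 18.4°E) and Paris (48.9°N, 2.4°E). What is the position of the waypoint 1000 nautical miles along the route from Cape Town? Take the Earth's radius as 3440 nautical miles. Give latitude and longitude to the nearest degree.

≈ 17°S, 15°E

The haversine formula gives a central angle δ ≈ 1.466 rad (84.0°) between the endpoints. The total great-circle distance is δ·R ≈ 1.466 × 3440 ≈ 5044 nmi, so the target fraction is f = 1000/5044 ≈ 0.198.
Interpolate at f ≈ 0.198 with slerp weights a = sin((1−f)δ)/sin δ ≈ 0.928, b = sin(fδ)/sin δ ≈ 0.288.
p = a·p₁ + b·p₂ ≈ (0.920, 0.251, -0.300); φ = arcsin(p_z) ≈ -17.48°, λ = atan2(p_y, p_x) ≈ 15.26°.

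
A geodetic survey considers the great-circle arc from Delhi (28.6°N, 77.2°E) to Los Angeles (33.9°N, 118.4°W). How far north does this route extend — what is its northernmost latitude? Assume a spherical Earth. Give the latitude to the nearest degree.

≈ 77°N

The great circle lies in the plane with unit normal n̂ = (p₁ × p₂)/|p₁ × p₂|.
Here n̂_z ≈ +0.218; the vertex latitude is φ_max = arccos|n̂_z| ≈ 77.4°.
Check via Clairaut: cos φ_max = |cos φ₁| · sin C = cos(28.6°)·sin(14.4°) ≈ 0.218, again giving ≈ 77.4°.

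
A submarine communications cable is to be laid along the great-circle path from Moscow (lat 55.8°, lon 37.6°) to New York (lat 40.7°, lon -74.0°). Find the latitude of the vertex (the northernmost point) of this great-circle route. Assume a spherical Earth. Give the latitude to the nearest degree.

≈ 65°

The great circle lies in the plane with unit normal n̂ = (p₁ × p₂)/|p₁ × p₂|.
Here n̂_z ≈ -0.429; the vertex latitude is φ_max = arccos|n̂_z| ≈ 64.6°.
Check via Clairaut: cos φ_max = |cos φ₁| · sin C = cos(55.8°)·sin(49.7°) ≈ 0.429, again giving ≈ 64.6°.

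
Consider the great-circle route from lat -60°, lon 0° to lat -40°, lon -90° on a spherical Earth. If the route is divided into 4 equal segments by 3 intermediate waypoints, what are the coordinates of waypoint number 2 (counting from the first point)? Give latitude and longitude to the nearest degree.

≈ lat -59°, lon -57°

Convert each endpoint to a unit vector on the sphere (x = cos φ cos λ, y = cos φ sin λ, z = sin φ).
The central angle between the endpoints is δ = arccos(p₁·p₂) ≈ 0.980 rad (56.2°).
Interpolate at f = 2/4 with slerp weights a = sin((1−f)δ)/sin δ ≈ 0.567, b = sin(fδ)/sin δ ≈ 0.567.
p = a·p₁ + b·p₂ ≈ (0.283, -0.434, -0.855); φ = arcsin(p_z) ≈ -58.77°, λ = atan2(p_y, p_x) ≈ -56.87°.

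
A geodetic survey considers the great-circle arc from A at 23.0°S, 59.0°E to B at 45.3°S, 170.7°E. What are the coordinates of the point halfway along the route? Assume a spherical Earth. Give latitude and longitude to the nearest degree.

≈ 50°S, 104°E

Convert each endpoint to a unit vector on the sphere (x = cos φ cos λ, y = cos φ sin λ, z = sin φ).
The central angle between the endpoints is δ = arccos(p₁·p₂) ≈ 1.532 rad (87.8°).
Interpolate at f = 1/2 with slerp weights a = sin((1−f)δ)/sin δ ≈ 0.694, b = sin(fδ)/sin δ ≈ 0.694.
p = a·p₁ + b·p₂ ≈ (-0.153, 0.626, -0.764); φ = arcsin(p_z) ≈ -49.85°, λ = atan2(p_y, p_x) ≈ 103.70°.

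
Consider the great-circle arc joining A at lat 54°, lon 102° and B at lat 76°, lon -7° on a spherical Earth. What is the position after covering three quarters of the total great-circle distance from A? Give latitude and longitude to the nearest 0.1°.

Convert each endpoint to a unit vector on the sphere (x = cos φ cos λ, y = cos φ sin λ, z = sin φ).
The central angle between the endpoints is δ = arccos(p₁·p₂) ≈ 0.740 rad (42.4°).
Interpolate at f = 3/4 with slerp weights a = sin((1−f)δ)/sin δ ≈ 0.273, b = sin(fδ)/sin δ ≈ 0.781.
p = a·p₁ + b·p₂ ≈ (0.154, 0.134, 0.979); φ = arcsin(p_z) ≈ 78.22°, λ = atan2(p_y, p_x) ≈ 40.93°.

≈ lat 78.2°, lon 40.9°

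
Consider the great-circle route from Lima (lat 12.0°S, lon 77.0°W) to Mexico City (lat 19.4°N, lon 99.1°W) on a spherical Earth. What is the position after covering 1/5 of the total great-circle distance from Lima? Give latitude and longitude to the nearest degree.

Write both endpoints as unit vectors p₁, p₂ with components (cos φ cos λ, cos φ sin λ, sin φ).
The central angle between the endpoints is δ = arccos(p₁·p₂) ≈ 0.667 rad (38.2°).
Interpolate at f = 1/5 with slerp weights a = sin((1−f)δ)/sin δ ≈ 0.822, b = sin(fδ)/sin δ ≈ 0.215.
p = a·p₁ + b·p₂ ≈ (0.149, -0.984, -0.100); φ = arcsin(p_z) ≈ -5.71°, λ = atan2(p_y, p_x) ≈ -81.40°.

≈ lat 6°S, lon 81°W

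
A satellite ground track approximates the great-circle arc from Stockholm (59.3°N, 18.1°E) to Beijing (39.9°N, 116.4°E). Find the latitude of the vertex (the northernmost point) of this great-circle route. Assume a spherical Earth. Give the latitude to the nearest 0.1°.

The great circle lies in the plane with unit normal n̂ = (p₁ × p₂)/|p₁ × p₂|.
Here n̂_z ≈ +0.446; the vertex latitude is φ_max = arccos|n̂_z| ≈ 63.5°.
Check via Clairaut: cos φ_max = |cos φ₁| · sin C = cos(59.3°)·sin(60.9°) ≈ 0.446, again giving ≈ 63.5°.

≈ 63.5°N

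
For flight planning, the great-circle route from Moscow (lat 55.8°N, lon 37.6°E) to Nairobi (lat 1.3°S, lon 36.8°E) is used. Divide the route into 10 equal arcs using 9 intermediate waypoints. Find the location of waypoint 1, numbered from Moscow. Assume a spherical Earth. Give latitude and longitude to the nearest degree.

Write both endpoints as unit vectors p₁, p₂ with components (cos φ cos λ, cos φ sin λ, sin φ).
The central angle between the endpoints is δ = arccos(p₁·p₂) ≈ 0.997 rad (57.1°).
Interpolate at f = 1/10 with slerp weights a = sin((1−f)δ)/sin δ ≈ 0.931, b = sin(fδ)/sin δ ≈ 0.119.
p = a·p₁ + b·p₂ ≈ (0.509, 0.390, 0.767); φ = arcsin(p_z) ≈ 50.09°, λ = atan2(p_y, p_x) ≈ 37.45°.

≈ lat 50°N, lon 37°E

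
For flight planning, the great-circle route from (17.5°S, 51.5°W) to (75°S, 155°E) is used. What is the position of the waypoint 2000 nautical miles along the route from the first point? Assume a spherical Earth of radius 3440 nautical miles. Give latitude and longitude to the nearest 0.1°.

Convert each endpoint to a unit vector on the sphere (x = cos φ cos λ, y = cos φ sin λ, z = sin φ).
The central angle between the endpoints is δ = arccos(p₁·p₂) ≈ 1.501 rad (86.0°). The total great-circle distance is δ·R ≈ 1.501 × 3440 ≈ 5164 nmi, so the target fraction is f = 2000/5164 ≈ 0.387.
Interpolate at f ≈ 0.387 with slerp weights a = sin((1−f)δ)/sin δ ≈ 0.797, b = sin(fδ)/sin δ ≈ 0.551.
p = a·p₁ + b·p₂ ≈ (0.344, -0.535, -0.772); φ = arcsin(p_z) ≈ -50.49°, λ = atan2(p_y, p_x) ≈ -57.24°.

≈ (50.5°S, 57.2°W)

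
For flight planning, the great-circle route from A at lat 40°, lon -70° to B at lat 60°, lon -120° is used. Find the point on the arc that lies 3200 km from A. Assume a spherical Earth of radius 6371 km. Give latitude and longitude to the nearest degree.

≈ lat 58°, lon -105°

The haversine formula gives a central angle δ ≈ 0.639 rad (36.6°) between the endpoints. The total great-circle distance is δ·R ≈ 0.639 × 6371 ≈ 4069 km, so the target fraction is f = 3200/4069 ≈ 0.786.
Interpolate at f ≈ 0.786 with slerp weights a = sin((1−f)δ)/sin δ ≈ 0.228, b = sin(fδ)/sin δ ≈ 0.808.
p = a·p₁ + b·p₂ ≈ (-0.142, -0.514, 0.846); φ = arcsin(p_z) ≈ 57.78°, λ = atan2(p_y, p_x) ≈ -105.46°.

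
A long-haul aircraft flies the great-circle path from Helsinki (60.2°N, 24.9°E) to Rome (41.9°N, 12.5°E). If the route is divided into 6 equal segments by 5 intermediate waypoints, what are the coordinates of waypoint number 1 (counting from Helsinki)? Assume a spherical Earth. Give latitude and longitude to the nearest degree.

The haversine formula gives a central angle δ ≈ 0.346 rad (19.8°) between the endpoints.
Interpolate at f = 1/6 with slerp weights a = sin((1−f)δ)/sin δ ≈ 0.838, b = sin(fδ)/sin δ ≈ 0.170.
p = a·p₁ + b·p₂ ≈ (0.501, 0.203, 0.841); φ = arcsin(p_z) ≈ 57.25°, λ = atan2(p_y, p_x) ≈ 22.02°.

≈ (57°N, 22°E)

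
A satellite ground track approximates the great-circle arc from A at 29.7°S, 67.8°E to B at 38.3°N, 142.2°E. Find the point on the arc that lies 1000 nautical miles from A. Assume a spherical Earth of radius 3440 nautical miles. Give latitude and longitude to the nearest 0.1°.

Write both endpoints as unit vectors p₁, p₂ with components (cos φ cos λ, cos φ sin λ, sin φ).
The central angle between the endpoints is δ = arccos(p₁·p₂) ≈ 1.695 rad (97.1°). The total great-circle distance is δ·R ≈ 1.695 × 3440 ≈ 5830 nmi, so the target fraction is f = 1000/5830 ≈ 0.172.
Interpolate at f ≈ 0.172 with slerp weights a = sin((1−f)δ)/sin δ ≈ 0.994, b = sin(fδ)/sin δ ≈ 0.289.
p = a·p₁ + b·p₂ ≈ (0.147, 0.938, -0.313); φ = arcsin(p_z) ≈ -18.26°, λ = atan2(p_y, p_x) ≈ 81.09°.

≈ 18.3°S, 81.1°E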